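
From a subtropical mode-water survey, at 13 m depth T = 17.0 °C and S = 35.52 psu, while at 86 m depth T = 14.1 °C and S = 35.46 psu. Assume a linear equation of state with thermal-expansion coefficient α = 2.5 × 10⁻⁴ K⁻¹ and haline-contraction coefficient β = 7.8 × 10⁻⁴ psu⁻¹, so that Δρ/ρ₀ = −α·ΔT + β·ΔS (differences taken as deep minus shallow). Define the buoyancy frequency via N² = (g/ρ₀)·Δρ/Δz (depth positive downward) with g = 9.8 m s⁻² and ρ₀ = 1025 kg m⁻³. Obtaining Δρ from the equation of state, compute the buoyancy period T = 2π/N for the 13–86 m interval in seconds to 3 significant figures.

658 s

ΔT = -2.9 K, ΔS = -0.06 psu (deep − shallow).
Δρ/ρ₀ = −αΔT + βΔS = 7.25 × 10⁻⁴ − 4.68 × 10⁻⁵ = 6.782 × 10⁻⁴, so Δρ ≈ 0.6952 kg m⁻³.
N² = (g/ρ₀)·Δρ/Δz = g·(Δρ/ρ₀)/Δz = 9.8 × 6.782 × 10⁻⁴ / 73 = 9.1046 × 10⁻⁵ s⁻².
N = √(9.1046 × 10⁻⁵) = 9.5418 × 10⁻³ rad s⁻¹ → T = 2π/N = 658.49 s ≈ 658 s.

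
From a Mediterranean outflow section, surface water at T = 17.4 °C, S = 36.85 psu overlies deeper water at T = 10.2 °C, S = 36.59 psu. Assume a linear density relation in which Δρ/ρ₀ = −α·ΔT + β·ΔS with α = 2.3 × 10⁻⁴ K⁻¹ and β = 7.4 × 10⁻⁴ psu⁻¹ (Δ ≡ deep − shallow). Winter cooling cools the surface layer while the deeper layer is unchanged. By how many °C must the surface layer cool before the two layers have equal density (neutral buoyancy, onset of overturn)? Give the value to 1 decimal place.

Neutral buoyancy requires Δρ = 0, i.e. −α(T_deep − T_surf′) + β(S_deep − S_surf) = 0.
T_surf′ = T_deep − (β/α)·ΔS = 10.2 − (7.4 × 10⁻⁴/2.3 × 10⁻⁴)·(-0.26) = 11.037 °C.
Cooling required: 17.4 − (11.037) = 6.363 °C.

6.4 °C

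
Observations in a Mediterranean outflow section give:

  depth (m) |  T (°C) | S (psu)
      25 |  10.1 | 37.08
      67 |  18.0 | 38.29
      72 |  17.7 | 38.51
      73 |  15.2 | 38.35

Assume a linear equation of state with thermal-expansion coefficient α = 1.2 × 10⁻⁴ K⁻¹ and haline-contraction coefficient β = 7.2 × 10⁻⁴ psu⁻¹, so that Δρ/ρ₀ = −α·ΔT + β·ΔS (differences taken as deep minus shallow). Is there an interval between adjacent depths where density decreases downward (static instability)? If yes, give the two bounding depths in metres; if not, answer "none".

25–67 m

Evaluate Δρ/ρ₀ = −αΔT + βΔS across each adjacent pair:
  25–67 m: −αΔT+βΔS = −(1.2 × 10⁻⁴)(+7.9)+(7.2 × 10⁻⁴)(+1.21) = -7.7 × 10⁻⁵ → UNSTABLE
  67–72 m: −αΔT+βΔS = −(1.2 × 10⁻⁴)(-0.3)+(7.2 × 10⁻⁴)(+0.22) = 1.9 × 10⁻⁴ → stable
  72–73 m: −αΔT+βΔS = −(1.2 × 10⁻⁴)(-2.5)+(7.2 × 10⁻⁴)(-0.16) = 1.8 × 10⁻⁴ → stable
The 25–67 m interval has Δρ < 0: lighter water underlies denser water.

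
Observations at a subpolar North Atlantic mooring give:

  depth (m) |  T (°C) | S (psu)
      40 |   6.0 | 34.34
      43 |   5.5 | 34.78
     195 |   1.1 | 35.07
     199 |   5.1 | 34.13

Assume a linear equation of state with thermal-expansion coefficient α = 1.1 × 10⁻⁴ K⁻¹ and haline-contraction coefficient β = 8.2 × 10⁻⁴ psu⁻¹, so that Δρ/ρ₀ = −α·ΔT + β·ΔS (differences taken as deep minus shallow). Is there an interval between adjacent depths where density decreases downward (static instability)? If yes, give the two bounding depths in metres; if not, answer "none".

195–199 m

Evaluate Δρ/ρ₀ = −αΔT + βΔS across each adjacent pair:
  40–43 m: −αΔT+βΔS = −(1.1 × 10⁻⁴)(-0.5)+(8.2 × 10⁻⁴)(+0.44) = 4.2 × 10⁻⁴ → stable
  43–195 m: −αΔT+βΔS = −(1.1 × 10⁻⁴)(-4.4)+(8.2 × 10⁻⁴)(+0.29) = 7.2 × 10⁻⁴ → stable
  195–199 m: −αΔT+βΔS = −(1.1 × 10⁻⁴)(+4.0)+(8.2 × 10⁻⁴)(-0.94) = -1.2 × 10⁻³ → UNSTABLE
The 195–199 m interval has Δρ < 0: lighter water underlies denser water.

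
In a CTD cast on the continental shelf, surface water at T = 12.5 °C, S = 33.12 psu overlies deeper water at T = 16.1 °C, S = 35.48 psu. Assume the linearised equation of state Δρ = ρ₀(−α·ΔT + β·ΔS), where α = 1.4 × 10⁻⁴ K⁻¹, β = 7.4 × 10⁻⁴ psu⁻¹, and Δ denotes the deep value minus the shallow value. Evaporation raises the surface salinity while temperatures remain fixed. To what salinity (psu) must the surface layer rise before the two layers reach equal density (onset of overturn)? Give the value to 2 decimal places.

34.80 psu

Neutral buoyancy requires −α(T_deep − T_surf) + β(S_deep − S_surf′) = 0.
S_surf′ = S_deep − (α/β)·ΔT = 35.48 − (1.4 × 10⁻⁴/7.4 × 10⁻⁴)·(+3.6) = 34.7989 psu.
Increase required: 34.7989 − 33.12 = 1.6789 psu.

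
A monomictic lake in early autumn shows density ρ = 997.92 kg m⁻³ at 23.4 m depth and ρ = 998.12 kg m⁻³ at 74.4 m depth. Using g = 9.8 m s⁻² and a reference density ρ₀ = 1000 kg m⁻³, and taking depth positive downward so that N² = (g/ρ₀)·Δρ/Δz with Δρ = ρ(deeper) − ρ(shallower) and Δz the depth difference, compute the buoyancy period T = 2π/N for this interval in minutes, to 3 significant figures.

16.9 min

Δρ = 998.12 − 997.92 = 0.20 kg m⁻³ over Δz = 74.4 − 23.4 = 51 m.
N² = (9.8/1000) × (0.20/51) = 3.8431 × 10⁻⁵ s⁻².
N = √(3.8431 × 10⁻⁵) = 6.1993 × 10⁻³ rad s⁻¹, so T = 2π/N = 1.0135 × 10³ s = 16.892 min ≈ 16.9 min.
Since Δρ > 0 the layer is stably stratified.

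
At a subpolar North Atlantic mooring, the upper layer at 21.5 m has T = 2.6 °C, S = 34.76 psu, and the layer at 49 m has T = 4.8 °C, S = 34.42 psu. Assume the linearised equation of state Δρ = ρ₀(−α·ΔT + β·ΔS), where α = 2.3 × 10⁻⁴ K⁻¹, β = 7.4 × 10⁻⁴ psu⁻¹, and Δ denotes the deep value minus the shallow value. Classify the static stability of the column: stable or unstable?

ΔT = 4.8 − 2.6 = +2.2 K and ΔS = 34.42 − 34.76 = -0.34 psu (deep − shallow).
−αΔT = -5.06 × 10⁻⁴; βΔS = -2.516 × 10⁻⁴; sum Δρ/ρ₀ = -7.576 × 10⁻⁴.
Δρ/ρ₀ < 0, so Δρ < 0: deeper water is lighter → statically unstable; the column would overturn.

unstable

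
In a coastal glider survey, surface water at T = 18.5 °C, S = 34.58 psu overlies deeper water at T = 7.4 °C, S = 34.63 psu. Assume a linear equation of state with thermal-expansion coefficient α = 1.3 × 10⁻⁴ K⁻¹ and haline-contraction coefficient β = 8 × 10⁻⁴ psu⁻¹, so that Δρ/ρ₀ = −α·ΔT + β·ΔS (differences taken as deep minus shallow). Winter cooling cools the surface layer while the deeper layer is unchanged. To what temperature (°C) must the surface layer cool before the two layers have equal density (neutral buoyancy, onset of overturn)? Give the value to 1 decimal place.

7.1 °C

Neutral buoyancy requires Δρ = 0, i.e. −α(T_deep − T_surf′) + β(S_deep − S_surf) = 0.
T_surf′ = T_deep − (β/α)·ΔS = 7.4 − (8 × 10⁻⁴/1.3 × 10⁻⁴)·(+0.05) = 7.092 °C.
Cooling required: 18.5 − (7.092) = 11.408 °C.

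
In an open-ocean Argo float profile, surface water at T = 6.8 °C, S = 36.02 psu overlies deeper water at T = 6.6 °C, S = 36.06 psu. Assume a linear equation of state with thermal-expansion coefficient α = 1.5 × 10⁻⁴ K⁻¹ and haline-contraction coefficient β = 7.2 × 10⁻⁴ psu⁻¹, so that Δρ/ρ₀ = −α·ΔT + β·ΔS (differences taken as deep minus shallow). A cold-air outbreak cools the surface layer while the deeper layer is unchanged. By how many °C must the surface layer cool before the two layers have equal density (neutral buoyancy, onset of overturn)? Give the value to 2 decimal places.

0.39 °C

Neutral buoyancy requires Δρ = 0, i.e. −α(T_deep − T_surf′) + β(S_deep − S_surf) = 0.
T_surf′ = T_deep − (β/α)·ΔS = 6.6 − (7.2 × 10⁻⁴/1.5 × 10⁻⁴)·(+0.04) = 6.4080 °C.
Cooling required: 6.8 − (6.4080) = 0.3920 °C.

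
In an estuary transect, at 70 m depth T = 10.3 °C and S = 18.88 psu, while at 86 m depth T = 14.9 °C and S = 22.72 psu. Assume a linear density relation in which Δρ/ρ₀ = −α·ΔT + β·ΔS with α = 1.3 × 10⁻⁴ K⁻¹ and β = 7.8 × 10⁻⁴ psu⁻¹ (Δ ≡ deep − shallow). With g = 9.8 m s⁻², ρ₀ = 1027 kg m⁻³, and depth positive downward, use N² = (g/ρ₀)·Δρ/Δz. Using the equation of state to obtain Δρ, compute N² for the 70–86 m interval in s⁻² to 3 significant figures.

ΔT = +4.6 K, ΔS = +3.84 psu (deep − shallow).
Δρ/ρ₀ = −αΔT + βΔS = -5.98 × 10⁻⁴ + 2.9952 × 10⁻³ = 2.3972 × 10⁻³, so Δρ ≈ 2.462 kg m⁻³.
N² = (g/ρ₀)·Δρ/Δz = g·(Δρ/ρ₀)/Δz = 9.8 × 2.3972 × 10⁻³ / 16 = 1.4683 × 10⁻³ s⁻² ≈ 1.47 × 10⁻³ s⁻².

1.47 × 10⁻³ s⁻²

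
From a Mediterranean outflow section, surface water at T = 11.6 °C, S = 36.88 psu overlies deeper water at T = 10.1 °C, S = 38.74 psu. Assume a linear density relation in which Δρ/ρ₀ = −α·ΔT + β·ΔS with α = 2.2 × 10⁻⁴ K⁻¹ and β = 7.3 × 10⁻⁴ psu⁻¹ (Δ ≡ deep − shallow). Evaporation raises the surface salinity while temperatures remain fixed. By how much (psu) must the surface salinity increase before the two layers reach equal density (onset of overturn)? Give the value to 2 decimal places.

2.31 psu

Neutral buoyancy requires −α(T_deep − T_surf) + β(S_deep − S_surf′) = 0.
S_surf′ = S_deep − (α/β)·ΔT = 38.74 − (2.2 × 10⁻⁴/7.3 × 10⁻⁴)·(-1.5) = 39.1921 psu.
Increase required: 39.1921 − 36.88 = 2.3121 psu.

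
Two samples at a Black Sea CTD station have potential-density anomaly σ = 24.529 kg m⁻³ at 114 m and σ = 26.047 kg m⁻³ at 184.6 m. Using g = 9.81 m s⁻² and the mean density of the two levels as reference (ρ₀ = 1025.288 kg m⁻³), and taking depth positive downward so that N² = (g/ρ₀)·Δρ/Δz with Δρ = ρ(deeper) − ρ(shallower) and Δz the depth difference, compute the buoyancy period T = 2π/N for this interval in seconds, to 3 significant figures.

Δρ = 1026.047 − 1024.529 = 1.518 kg m⁻³ over Δz = 184.6 − 114 = 70.6 m.
N² = (9.81/1025.288) × (1.518/70.6) = 2.0573 × 10⁻⁴ s⁻².
N = √(2.0573 × 10⁻⁴) = 0.014343 rad s⁻¹, so T = 2π/N = 438.07 s ≈ 438 s.

438 s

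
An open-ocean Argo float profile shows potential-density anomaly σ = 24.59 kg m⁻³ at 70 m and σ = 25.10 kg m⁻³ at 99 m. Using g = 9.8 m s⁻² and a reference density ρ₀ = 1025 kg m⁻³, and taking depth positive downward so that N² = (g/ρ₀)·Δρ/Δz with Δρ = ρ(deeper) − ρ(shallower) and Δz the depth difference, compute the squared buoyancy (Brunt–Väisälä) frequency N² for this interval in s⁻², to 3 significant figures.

1.68 × 10⁻⁴ s⁻²

Δρ = 1025.10 − 1024.59 = 0.51 kg m⁻³ over Δz = 99 − 70 = 29 m.
N² = (9.8/1025) × (0.51/29) = 1.6814 × 10⁻⁴ s⁻² ≈ 1.68 × 10⁻⁴ s⁻².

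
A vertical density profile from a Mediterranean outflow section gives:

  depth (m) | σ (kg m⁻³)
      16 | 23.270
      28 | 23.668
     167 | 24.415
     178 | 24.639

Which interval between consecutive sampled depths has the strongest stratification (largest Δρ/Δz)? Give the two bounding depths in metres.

Compute the density gradient over each adjacent pair:
  16–28 m: Δρ/Δz = 0.398/12 = 0.033 kg m⁻⁴
  28–167 m: Δρ/Δz = 0.747/139 = 5.4 × 10⁻³ kg m⁻⁴
  167–178 m: Δρ/Δz = 0.224/11 = 0.020 kg m⁻⁴
The largest gradient is in the 16–28 m interval — the pycnocline.

16–28 m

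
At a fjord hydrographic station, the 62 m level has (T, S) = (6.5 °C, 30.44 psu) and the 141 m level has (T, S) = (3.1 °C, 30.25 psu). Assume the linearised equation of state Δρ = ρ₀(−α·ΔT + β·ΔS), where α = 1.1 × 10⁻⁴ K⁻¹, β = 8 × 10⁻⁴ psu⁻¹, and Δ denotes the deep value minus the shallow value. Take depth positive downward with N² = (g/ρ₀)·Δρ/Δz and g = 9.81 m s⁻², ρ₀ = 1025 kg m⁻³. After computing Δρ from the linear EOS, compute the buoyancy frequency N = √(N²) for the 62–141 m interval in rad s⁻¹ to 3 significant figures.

5.25 × 10⁻³ rad s⁻¹

ΔT = -3.4 K, ΔS = -0.19 psu (deep − shallow).
Δρ/ρ₀ = −αΔT + βΔS = 3.74 × 10⁻⁴ − 1.52 × 10⁻⁴ = 2.22 × 10⁻⁴, so Δρ ≈ 0.2275 kg m⁻³.
N² = (g/ρ₀)·Δρ/Δz = g·(Δρ/ρ₀)/Δz = 9.81 × 2.22 × 10⁻⁴ / 79 = 2.7567 × 10⁻⁵ s⁻².
N = √(2.7567 × 10⁻⁵) = 5.2504 × 10⁻³ rad s⁻¹ ≈ 5.25 × 10⁻³ rad s⁻¹.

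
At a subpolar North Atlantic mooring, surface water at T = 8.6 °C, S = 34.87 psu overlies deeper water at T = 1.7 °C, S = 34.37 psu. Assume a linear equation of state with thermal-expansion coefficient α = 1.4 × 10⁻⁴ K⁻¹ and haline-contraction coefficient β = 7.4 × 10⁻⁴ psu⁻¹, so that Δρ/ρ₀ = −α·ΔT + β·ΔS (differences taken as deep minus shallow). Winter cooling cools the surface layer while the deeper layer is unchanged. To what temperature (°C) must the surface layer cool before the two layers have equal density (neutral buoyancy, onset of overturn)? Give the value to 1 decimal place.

4.3 °C

Neutral buoyancy requires Δρ = 0, i.e. −α(T_deep − T_surf′) + β(S_deep − S_surf) = 0.
T_surf′ = T_deep − (β/α)·ΔS = 1.7 − (7.4 × 10⁻⁴/1.4 × 10⁻⁴)·(-0.50) = 4.343 °C.
Cooling required: 8.6 − (4.343) = 4.257 °C.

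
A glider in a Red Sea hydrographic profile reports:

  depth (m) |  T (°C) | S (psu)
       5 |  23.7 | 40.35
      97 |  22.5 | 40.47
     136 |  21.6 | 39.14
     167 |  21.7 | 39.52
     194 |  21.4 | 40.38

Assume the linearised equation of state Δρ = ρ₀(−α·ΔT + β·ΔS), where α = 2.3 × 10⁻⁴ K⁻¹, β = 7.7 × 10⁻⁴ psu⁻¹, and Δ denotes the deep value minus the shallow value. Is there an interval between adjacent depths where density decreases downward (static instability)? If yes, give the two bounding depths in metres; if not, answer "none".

Evaluate Δρ/ρ₀ = −αΔT + βΔS across each adjacent pair:
  5–97 m: −αΔT+βΔS = −(2.3 × 10⁻⁴)(-1.2)+(7.7 × 10⁻⁴)(+0.12) = 3.7 × 10⁻⁴ → stable
  97–136 m: −αΔT+βΔS = −(2.3 × 10⁻⁴)(-0.9)+(7.7 × 10⁻⁴)(-1.33) = -8.2 × 10⁻⁴ → UNSTABLE
  136–167 m: −αΔT+βΔS = −(2.3 × 10⁻⁴)(+0.1)+(7.7 × 10⁻⁴)(+0.38) = 2.7 × 10⁻⁴ → stable
  167–194 m: −αΔT+βΔS = −(2.3 × 10⁻⁴)(-0.3)+(7.7 × 10⁻⁴)(+0.86) = 7.3 × 10⁻⁴ → stable
The 97–136 m interval has Δρ < 0: lighter water underlies denser water.

97–136 m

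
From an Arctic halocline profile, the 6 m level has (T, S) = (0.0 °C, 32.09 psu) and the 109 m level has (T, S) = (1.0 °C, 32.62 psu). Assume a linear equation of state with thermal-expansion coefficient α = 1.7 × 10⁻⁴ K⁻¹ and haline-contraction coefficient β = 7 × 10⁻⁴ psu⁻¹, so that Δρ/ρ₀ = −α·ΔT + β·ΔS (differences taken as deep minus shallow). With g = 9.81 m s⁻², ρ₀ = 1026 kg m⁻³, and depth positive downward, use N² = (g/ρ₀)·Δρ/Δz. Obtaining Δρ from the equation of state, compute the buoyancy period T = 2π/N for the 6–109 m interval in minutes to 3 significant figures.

23.9 min

ΔT = +1.0 K, ΔS = +0.53 psu (deep − shallow).
Δρ/ρ₀ = −αΔT + βΔS = -1.70 × 10⁻⁴ + 3.71 × 10⁻⁴ = 2.01 × 10⁻⁴, so Δρ ≈ 0.2062 kg m⁻³.
N² = (g/ρ₀)·Δρ/Δz = g·(Δρ/ρ₀)/Δz = 9.81 × 2.01 × 10⁻⁴ / 103 = 1.9144 × 10⁻⁵ s⁻².
N = √(1.9144 × 10⁻⁵) = 4.3754 × 10⁻³ rad s⁻¹ → T = 2π/N = 1.4360 × 10³ s = 23.933 min ≈ 23.9 min.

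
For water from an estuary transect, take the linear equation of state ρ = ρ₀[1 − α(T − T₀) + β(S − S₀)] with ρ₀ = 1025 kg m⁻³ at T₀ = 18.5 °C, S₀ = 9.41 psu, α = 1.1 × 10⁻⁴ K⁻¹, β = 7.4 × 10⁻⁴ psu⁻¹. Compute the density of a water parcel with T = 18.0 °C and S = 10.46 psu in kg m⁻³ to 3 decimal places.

1025.853 kg m⁻³

T − T₀ = -0.5 K, S − S₀ = +1.05 psu.
Bracket = 1 − α·(-0.5) + β·(+1.05) = 1 + (8.32 × 10⁻⁴) = 1.0008320.
ρ = 1025 × 1.0008320 = 1025.853 kg m⁻³.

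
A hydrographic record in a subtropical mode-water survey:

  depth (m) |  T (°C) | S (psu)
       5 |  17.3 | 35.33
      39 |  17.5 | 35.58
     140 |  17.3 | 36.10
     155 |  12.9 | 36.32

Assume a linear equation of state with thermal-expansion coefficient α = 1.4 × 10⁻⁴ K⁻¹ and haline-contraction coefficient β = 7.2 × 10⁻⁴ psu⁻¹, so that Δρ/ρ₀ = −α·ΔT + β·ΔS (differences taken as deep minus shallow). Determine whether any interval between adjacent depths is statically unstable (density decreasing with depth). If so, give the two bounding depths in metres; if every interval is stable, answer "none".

Evaluate Δρ/ρ₀ = −αΔT + βΔS across each adjacent pair:
  5–39 m: −αΔT+βΔS = −(1.4 × 10⁻⁴)(+0.2)+(7.2 × 10⁻⁴)(+0.25) = 1.5 × 10⁻⁴ → stable
  39–140 m: −αΔT+βΔS = −(1.4 × 10⁻⁴)(-0.2)+(7.2 × 10⁻⁴)(+0.52) = 4.0 × 10⁻⁴ → stable
  140–155 m: −αΔT+βΔS = −(1.4 × 10⁻⁴)(-4.4)+(7.2 × 10⁻⁴)(+0.22) = 7.7 × 10⁻⁴ → stable
Every interval has Δρ > 0: the column is stably stratified throughout.

none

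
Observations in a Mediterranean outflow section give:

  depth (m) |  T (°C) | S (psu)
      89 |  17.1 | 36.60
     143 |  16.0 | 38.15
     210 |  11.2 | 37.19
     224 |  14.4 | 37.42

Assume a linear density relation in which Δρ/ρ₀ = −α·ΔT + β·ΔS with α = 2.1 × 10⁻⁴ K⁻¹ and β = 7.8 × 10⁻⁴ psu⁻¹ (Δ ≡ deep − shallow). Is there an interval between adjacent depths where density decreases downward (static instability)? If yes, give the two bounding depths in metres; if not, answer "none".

210–224 m

Evaluate Δρ/ρ₀ = −αΔT + βΔS across each adjacent pair:
  89–143 m: −αΔT+βΔS = −(2.1 × 10⁻⁴)(-1.1)+(7.8 × 10⁻⁴)(+1.55) = 1.4 × 10⁻³ → stable
  143–210 m: −αΔT+βΔS = −(2.1 × 10⁻⁴)(-4.8)+(7.8 × 10⁻⁴)(-0.96) = 2.6 × 10⁻⁴ → stable
  210–224 m: −αΔT+βΔS = −(2.1 × 10⁻⁴)(+3.2)+(7.8 × 10⁻⁴)(+0.23) = -4.9 × 10⁻⁴ → UNSTABLE
The 210–224 m interval has Δρ < 0: lighter water underlies denser water.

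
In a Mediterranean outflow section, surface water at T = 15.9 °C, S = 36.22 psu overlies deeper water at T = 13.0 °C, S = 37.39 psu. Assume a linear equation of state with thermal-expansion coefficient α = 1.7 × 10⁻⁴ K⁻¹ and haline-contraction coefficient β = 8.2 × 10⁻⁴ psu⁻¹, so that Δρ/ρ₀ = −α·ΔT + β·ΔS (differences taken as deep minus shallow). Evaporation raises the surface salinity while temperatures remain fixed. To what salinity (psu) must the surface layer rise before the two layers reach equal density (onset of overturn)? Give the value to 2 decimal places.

37.99 psu

Neutral buoyancy requires −α(T_deep − T_surf) + β(S_deep − S_surf′) = 0.
S_surf′ = S_deep − (α/β)·ΔT = 37.39 − (1.7 × 10⁻⁴/8.2 × 10⁻⁴)·(-2.9) = 37.9912 psu.
Increase required: 37.9912 − 36.22 = 1.7712 psu.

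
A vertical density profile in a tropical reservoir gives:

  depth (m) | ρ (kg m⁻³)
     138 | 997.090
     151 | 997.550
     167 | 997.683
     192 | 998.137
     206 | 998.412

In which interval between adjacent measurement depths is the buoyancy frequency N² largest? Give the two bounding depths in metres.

138–151 m

Compute the density gradient over each adjacent pair:
  138–151 m: Δρ/Δz = 0.460/13 = 0.035 kg m⁻⁴
  151–167 m: Δρ/Δz = 0.133/16 = 8.3 × 10⁻³ kg m⁻⁴
  167–192 m: Δρ/Δz = 0.454/25 = 0.018 kg m⁻⁴
  192–206 m: Δρ/Δz = 0.275/14 = 0.020 kg m⁻⁴
The largest gradient is in the 138–151 m interval — the pycnocline.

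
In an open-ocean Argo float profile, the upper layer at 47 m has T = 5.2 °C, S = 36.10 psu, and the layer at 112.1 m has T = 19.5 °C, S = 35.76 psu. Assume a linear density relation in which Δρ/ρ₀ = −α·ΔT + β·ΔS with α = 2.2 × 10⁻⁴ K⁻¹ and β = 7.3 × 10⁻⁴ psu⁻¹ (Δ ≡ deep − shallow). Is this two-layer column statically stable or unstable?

ΔT = 19.5 − 5.2 = +14.3 K and ΔS = 35.76 − 36.10 = -0.34 psu (deep − shallow).
−αΔT = -3.146 × 10⁻³; βΔS = -2.482 × 10⁻⁴; sum Δρ/ρ₀ = -3.3942 × 10⁻³.
Δρ/ρ₀ < 0, so Δρ < 0: deeper water is lighter → statically unstable; the column would overturn.

unstable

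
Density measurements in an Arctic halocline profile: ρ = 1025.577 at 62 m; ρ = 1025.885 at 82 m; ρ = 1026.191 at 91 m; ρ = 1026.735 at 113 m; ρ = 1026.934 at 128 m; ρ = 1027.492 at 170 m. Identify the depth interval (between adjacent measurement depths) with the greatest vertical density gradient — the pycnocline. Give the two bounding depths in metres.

82–91 m

Compute the density gradient over each adjacent pair:
  62–82 m: Δρ/Δz = 0.308/20 = 0.015 kg m⁻⁴
  82–91 m: Δρ/Δz = 0.306/9 = 0.034 kg m⁻⁴
  91–113 m: Δρ/Δz = 0.544/22 = 0.025 kg m⁻⁴
  113–128 m: Δρ/Δz = 0.199/15 = 0.013 kg m⁻⁴
  128–170 m: Δρ/Δz = 0.558/42 = 0.013 kg m⁻⁴
The largest gradient is in the 82–91 m interval — the pycnocline.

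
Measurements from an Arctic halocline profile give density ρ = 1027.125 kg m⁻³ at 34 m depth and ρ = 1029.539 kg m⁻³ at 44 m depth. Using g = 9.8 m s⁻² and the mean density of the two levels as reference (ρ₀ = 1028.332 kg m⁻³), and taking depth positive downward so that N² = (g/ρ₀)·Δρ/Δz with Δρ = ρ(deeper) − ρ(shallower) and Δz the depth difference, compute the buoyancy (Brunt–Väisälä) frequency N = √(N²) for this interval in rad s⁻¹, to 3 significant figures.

0.0480 rad s⁻¹

Δρ = 1029.539 − 1027.125 = 2.414 kg m⁻³ over Δz = 44 − 34 = 10 m.
N² = (9.8/1028.332) × (2.414/10) = 2.3005 × 10⁻³ s⁻².
N = √(2.3005 × 10⁻³) = 0.047964 rad s⁻¹ ≈ 0.0480 rad s⁻¹.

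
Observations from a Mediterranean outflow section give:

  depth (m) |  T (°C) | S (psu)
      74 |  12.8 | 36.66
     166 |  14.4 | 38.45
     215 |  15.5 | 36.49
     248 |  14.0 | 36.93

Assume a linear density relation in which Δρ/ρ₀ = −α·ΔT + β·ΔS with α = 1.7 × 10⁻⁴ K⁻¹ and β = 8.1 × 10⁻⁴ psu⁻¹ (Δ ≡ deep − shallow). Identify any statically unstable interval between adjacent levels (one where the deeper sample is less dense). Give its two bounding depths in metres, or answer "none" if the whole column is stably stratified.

166–215 m

Evaluate Δρ/ρ₀ = −αΔT + βΔS across each adjacent pair:
  74–166 m: −αΔT+βΔS = −(1.7 × 10⁻⁴)(+1.6)+(8.1 × 10⁻⁴)(+1.79) = 1.2 × 10⁻³ → stable
  166–215 m: −αΔT+βΔS = −(1.7 × 10⁻⁴)(+1.1)+(8.1 × 10⁻⁴)(-1.96) = -1.8 × 10⁻³ → UNSTABLE
  215–248 m: −αΔT+βΔS = −(1.7 × 10⁻⁴)(-1.5)+(8.1 × 10⁻⁴)(+0.44) = 6.1 × 10⁻⁴ → stable
The 166–215 m interval has Δρ < 0: lighter water underlies denser water.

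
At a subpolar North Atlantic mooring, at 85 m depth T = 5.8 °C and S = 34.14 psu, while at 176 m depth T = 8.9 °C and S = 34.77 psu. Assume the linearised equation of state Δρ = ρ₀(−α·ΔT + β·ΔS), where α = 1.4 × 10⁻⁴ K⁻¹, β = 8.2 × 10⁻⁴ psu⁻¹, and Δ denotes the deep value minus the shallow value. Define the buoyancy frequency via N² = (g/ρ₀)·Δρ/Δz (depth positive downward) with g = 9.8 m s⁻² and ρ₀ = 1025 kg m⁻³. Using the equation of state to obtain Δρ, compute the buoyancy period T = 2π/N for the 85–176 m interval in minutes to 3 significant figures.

ΔT = +3.1 K, ΔS = +0.63 psu (deep − shallow).
Δρ/ρ₀ = −αΔT + βΔS = -4.34 × 10⁻⁴ + 5.166 × 10⁻⁴ = 8.26 × 10⁻⁵, so Δρ ≈ 0.08467 kg m⁻³.
N² = (g/ρ₀)·Δρ/Δz = g·(Δρ/ρ₀)/Δz = 9.8 × 8.26 × 10⁻⁵ / 91 = 8.8954 × 10⁻⁶ s⁻².
N = √(8.8954 × 10⁻⁶) = 2.9825 × 10⁻³ rad s⁻¹ → T = 2π/N = 2.1067 × 10³ s = 35.112 min ≈ 35.1 min.

35.1 min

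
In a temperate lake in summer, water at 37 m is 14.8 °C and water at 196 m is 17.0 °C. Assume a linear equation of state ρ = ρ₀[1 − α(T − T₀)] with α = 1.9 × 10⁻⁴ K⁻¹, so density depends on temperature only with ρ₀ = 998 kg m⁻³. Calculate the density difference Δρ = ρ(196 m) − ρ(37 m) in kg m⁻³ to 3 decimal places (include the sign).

ΔT = +2.2 K, Δρ/ρ₀ = −αΔT = -4.18 × 10⁻⁴.
Δρ = 998 × (-4.18 × 10⁻⁴) = -0.417 kg m⁻³.
Negative Δρ: lighter below, statically unstable.

-0.417 kg m⁻³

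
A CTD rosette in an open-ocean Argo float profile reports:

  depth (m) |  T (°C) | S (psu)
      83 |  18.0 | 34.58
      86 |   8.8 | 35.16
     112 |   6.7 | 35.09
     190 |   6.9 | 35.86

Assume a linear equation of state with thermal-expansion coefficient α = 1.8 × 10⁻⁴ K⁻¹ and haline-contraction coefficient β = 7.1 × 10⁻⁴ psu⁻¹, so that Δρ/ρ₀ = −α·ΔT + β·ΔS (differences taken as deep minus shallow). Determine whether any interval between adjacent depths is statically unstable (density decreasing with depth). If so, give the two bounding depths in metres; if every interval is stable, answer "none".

Evaluate Δρ/ρ₀ = −αΔT + βΔS across each adjacent pair:
  83–86 m: −αΔT+βΔS = −(1.8 × 10⁻⁴)(-9.2)+(7.1 × 10⁻⁴)(+0.58) = 2.1 × 10⁻³ → stable
  86–112 m: −αΔT+βΔS = −(1.8 × 10⁻⁴)(-2.1)+(7.1 × 10⁻⁴)(-0.07) = 3.3 × 10⁻⁴ → stable
  112–190 m: −αΔT+βΔS = −(1.8 × 10⁻⁴)(+0.2)+(7.1 × 10⁻⁴)(+0.77) = 5.1 × 10⁻⁴ → stable
Every interval has Δρ > 0: the column is stably stratified throughout.

none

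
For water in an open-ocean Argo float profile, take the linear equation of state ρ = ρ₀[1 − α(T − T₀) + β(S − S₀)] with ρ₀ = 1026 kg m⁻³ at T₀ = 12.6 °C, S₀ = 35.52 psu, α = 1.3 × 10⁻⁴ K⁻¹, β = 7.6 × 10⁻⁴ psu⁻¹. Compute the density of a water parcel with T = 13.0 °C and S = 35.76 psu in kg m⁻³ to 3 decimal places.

1026.134 kg m⁻³

T − T₀ = +0.4 K, S − S₀ = +0.24 psu.
Bracket = 1 − α·(+0.4) + β·(+0.24) = 1 + (1.304 × 10⁻⁴) = 1.0001304.
ρ = 1026 × 1.0001304 = 1026.134 kg m⁻³.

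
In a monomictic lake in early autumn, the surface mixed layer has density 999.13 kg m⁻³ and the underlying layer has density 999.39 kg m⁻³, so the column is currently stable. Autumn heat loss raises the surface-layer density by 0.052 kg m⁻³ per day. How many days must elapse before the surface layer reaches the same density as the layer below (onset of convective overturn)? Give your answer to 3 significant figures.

Density deficit of the surface layer: 999.39 − 999.13 = 0.26 kg m⁻³.
Required change = 0.26 / 0.052 = 5.00 days.

5.00 days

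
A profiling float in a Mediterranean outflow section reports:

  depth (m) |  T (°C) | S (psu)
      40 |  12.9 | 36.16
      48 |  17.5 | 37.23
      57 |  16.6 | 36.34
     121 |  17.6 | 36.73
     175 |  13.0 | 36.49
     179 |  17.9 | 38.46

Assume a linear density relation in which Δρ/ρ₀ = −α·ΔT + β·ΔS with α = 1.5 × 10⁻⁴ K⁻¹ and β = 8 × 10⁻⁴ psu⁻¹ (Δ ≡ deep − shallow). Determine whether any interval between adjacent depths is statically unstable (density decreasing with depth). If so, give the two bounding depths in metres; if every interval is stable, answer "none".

48–57 m

Evaluate Δρ/ρ₀ = −αΔT + βΔS across each adjacent pair:
  40–48 m: −αΔT+βΔS = −(1.5 × 10⁻⁴)(+4.6)+(8 × 10⁻⁴)(+1.07) = 1.7 × 10⁻⁴ → stable
  48–57 m: −αΔT+βΔS = −(1.5 × 10⁻⁴)(-0.9)+(8 × 10⁻⁴)(-0.89) = -5.8 × 10⁻⁴ → UNSTABLE
  57–121 m: −αΔT+βΔS = −(1.5 × 10⁻⁴)(+1.0)+(8 × 10⁻⁴)(+0.39) = 1.6 × 10⁻⁴ → stable
  121–175 m: −αΔT+βΔS = −(1.5 × 10⁻⁴)(-4.6)+(8 × 10⁻⁴)(-0.24) = 5.0 × 10⁻⁴ → stable
  175–179 m: −αΔT+βΔS = −(1.5 × 10⁻⁴)(+4.9)+(8 × 10⁻⁴)(+1.97) = 8.4 × 10⁻⁴ → stable
The 48–57 m interval has Δρ < 0: lighter water underlies denser water.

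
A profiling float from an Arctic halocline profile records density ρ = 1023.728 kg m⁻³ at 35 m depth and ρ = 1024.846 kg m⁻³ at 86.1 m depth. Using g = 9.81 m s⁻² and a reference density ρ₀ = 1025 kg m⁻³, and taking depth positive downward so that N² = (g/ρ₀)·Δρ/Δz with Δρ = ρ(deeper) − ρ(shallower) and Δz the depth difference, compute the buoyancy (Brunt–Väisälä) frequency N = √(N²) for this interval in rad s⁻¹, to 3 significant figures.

0.0145 rad s⁻¹

Δρ = 1024.846 − 1023.728 = 1.118 kg m⁻³ over Δz = 86.1 − 35 = 51.1 m.
N² = (9.81/1025) × (1.118/51.1) = 2.0939 × 10⁻⁴ s⁻².
N = √(2.0939 × 10⁻⁴) = 0.014470 rad s⁻¹ ≈ 0.0145 rad s⁻¹.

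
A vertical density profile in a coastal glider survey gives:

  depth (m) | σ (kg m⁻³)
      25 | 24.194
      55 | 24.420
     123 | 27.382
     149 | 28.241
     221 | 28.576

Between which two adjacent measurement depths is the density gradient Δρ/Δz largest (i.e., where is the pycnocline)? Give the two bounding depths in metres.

Compute the density gradient over each adjacent pair:
  25–55 m: Δρ/Δz = 0.226/30 = 7.5 × 10⁻³ kg m⁻⁴
  55–123 m: Δρ/Δz = 2.962/68 = 0.044 kg m⁻⁴
  123–149 m: Δρ/Δz = 0.859/26 = 0.033 kg m⁻⁴
  149–221 m: Δρ/Δz = 0.335/72 = 4.7 × 10⁻³ kg m⁻⁴
The largest gradient is in the 55–123 m interval — the pycnocline.

55–123 m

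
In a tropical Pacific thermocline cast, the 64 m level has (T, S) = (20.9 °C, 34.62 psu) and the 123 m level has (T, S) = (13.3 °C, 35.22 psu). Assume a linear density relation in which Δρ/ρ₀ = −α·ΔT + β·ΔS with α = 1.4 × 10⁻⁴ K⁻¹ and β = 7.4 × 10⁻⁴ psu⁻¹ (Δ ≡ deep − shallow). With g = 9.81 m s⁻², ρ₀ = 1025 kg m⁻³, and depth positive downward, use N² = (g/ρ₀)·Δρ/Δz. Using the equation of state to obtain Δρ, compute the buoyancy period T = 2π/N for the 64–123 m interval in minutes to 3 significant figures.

ΔT = -7.6 K, ΔS = +0.60 psu (deep − shallow).
Δρ/ρ₀ = −αΔT + βΔS = 1.064 × 10⁻³ + 4.44 × 10⁻⁴ = 1.508 × 10⁻³, so Δρ ≈ 1.546 kg m⁻³.
N² = (g/ρ₀)·Δρ/Δz = g·(Δρ/ρ₀)/Δz = 9.81 × 1.508 × 10⁻³ / 59 = 2.5074 × 10⁻⁴ s⁻².
N = √(2.5074 × 10⁻⁴) = 0.015835 rad s⁻¹ → T = 2π/N = 396.79 s = 6.6132 min ≈ 6.61 min.

6.61 min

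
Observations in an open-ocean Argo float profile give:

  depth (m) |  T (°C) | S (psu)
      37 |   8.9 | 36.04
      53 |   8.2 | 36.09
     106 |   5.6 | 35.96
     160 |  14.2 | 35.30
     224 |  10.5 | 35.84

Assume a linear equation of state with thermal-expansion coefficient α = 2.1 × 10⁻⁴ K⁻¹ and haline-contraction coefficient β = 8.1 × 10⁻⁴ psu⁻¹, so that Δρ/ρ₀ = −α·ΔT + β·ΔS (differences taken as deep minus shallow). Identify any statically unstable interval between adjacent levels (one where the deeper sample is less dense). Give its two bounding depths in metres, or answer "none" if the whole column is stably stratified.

Evaluate Δρ/ρ₀ = −αΔT + βΔS across each adjacent pair:
  37–53 m: −αΔT+βΔS = −(2.1 × 10⁻⁴)(-0.7)+(8.1 × 10⁻⁴)(+0.05) = 1.9 × 10⁻⁴ → stable
  53–106 m: −αΔT+βΔS = −(2.1 × 10⁻⁴)(-2.6)+(8.1 × 10⁻⁴)(-0.13) = 4.4 × 10⁻⁴ → stable
  106–160 m: −αΔT+βΔS = −(2.1 × 10⁻⁴)(+8.6)+(8.1 × 10⁻⁴)(-0.66) = -2.3 × 10⁻³ → UNSTABLE
  160–224 m: −αΔT+βΔS = −(2.1 × 10⁻⁴)(-3.7)+(8.1 × 10⁻⁴)(+0.54) = 1.2 × 10⁻³ → stable
The 106–160 m interval has Δρ < 0: lighter water underlies denser water.

106–160 m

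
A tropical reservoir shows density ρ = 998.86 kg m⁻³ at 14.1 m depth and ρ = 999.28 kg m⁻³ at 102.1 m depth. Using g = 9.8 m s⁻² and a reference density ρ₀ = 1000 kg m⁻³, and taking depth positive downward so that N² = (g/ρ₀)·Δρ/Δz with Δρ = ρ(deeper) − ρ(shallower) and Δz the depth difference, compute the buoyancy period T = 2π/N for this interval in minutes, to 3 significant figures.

Δρ = 999.28 − 998.86 = 0.42 kg m⁻³ over Δz = 102.1 − 14.1 = 88 m.
N² = (9.8/1000) × (0.42/88) = 4.6773 × 10⁻⁵ s⁻².
N = √(4.6773 × 10⁻⁵) = 6.8391 × 10⁻³ rad s⁻¹, so T = 2π/N = 918.72 s = 15.312 min ≈ 15.3 min.

15.3 min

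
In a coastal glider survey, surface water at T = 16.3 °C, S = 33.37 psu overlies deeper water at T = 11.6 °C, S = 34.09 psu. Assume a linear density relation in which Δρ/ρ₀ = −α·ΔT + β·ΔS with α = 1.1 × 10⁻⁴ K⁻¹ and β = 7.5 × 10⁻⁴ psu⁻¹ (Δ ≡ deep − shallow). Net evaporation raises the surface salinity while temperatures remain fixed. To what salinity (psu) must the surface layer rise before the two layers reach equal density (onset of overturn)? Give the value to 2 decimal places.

Neutral buoyancy requires −α(T_deep − T_surf) + β(S_deep − S_surf′) = 0.
S_surf′ = S_deep − (α/β)·ΔT = 34.09 − (1.1 × 10⁻⁴/7.5 × 10⁻⁴)·(-4.7) = 34.7793 psu.
Increase required: 34.7793 − 33.37 = 1.4093 psu.

34.78 psu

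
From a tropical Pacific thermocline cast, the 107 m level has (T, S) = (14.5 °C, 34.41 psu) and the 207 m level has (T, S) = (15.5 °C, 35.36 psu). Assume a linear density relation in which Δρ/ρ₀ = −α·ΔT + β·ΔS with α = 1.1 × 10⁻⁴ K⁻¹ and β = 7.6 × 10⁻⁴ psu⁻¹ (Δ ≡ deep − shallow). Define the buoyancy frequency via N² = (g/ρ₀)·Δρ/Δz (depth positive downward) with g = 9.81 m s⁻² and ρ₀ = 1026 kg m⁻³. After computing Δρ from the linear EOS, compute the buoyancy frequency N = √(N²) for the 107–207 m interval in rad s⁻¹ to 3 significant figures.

7.75 × 10⁻³ rad s⁻¹

ΔT = +1.0 K, ΔS = +0.95 psu (deep − shallow).
Δρ/ρ₀ = −αΔT + βΔS = -1.10 × 10⁻⁴ + 7.22 × 10⁻⁴ = 6.12 × 10⁻⁴, so Δρ ≈ 0.6279 kg m⁻³.
N² = (g/ρ₀)·Δρ/Δz = g·(Δρ/ρ₀)/Δz = 9.81 × 6.12 × 10⁻⁴ / 100 = 6.0037 × 10⁻⁵ s⁻².
N = √(6.0037 × 10⁻⁵) = 7.7484 × 10⁻³ rad s⁻¹ ≈ 7.75 × 10⁻³ rad s⁻¹.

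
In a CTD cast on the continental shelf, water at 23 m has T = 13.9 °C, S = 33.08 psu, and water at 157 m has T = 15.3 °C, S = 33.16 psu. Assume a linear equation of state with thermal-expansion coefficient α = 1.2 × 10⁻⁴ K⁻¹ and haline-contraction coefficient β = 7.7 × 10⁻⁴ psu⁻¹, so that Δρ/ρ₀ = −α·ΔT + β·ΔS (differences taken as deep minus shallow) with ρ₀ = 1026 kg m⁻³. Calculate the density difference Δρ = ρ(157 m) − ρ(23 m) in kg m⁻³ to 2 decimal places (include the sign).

-0.11 kg m⁻³

ΔT = +1.4 K, ΔS = +0.08 psu (deep − shallow).
Δρ/ρ₀ = −(1.2 × 10⁻⁴)(+1.4) + (7.7 × 10⁻⁴)(+0.08) = -1.064 × 10⁻⁴.
Δρ = 1026 × (-1.064 × 10⁻⁴) = -0.11 kg m⁻³.
Negative Δρ: lighter below, statically unstable.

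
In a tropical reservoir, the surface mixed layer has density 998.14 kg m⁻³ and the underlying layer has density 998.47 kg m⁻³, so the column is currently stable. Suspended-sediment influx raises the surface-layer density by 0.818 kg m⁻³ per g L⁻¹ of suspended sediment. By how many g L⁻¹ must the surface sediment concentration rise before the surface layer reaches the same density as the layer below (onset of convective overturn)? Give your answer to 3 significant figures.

0.403 g L⁻¹

Density deficit of the surface layer: 998.47 − 998.14 = 0.33 kg m⁻³.
Required change = 0.33 / 0.818 = 0.403 g L⁻¹.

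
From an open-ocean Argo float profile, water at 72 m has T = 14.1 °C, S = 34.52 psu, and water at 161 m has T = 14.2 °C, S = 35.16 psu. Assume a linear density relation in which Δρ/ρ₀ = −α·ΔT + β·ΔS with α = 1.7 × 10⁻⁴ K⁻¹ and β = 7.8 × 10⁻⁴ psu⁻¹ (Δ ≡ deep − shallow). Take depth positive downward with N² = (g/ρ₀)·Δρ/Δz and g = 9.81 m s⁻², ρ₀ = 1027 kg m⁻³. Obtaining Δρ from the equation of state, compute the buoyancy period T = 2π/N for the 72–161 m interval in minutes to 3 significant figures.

14.4 min

ΔT = +0.1 K, ΔS = +0.64 psu (deep − shallow).
Δρ/ρ₀ = −αΔT + βΔS = -1.70 × 10⁻⁵ + 4.992 × 10⁻⁴ = 4.822 × 10⁻⁴, so Δρ ≈ 0.4952 kg m⁻³.
N² = (g/ρ₀)·Δρ/Δz = g·(Δρ/ρ₀)/Δz = 9.81 × 4.822 × 10⁻⁴ / 89 = 5.3150 × 10⁻⁵ s⁻².
N = √(5.3150 × 10⁻⁵) = 7.2904 × 10⁻³ rad s⁻¹ → T = 2π/N = 861.84 s = 14.364 min ≈ 14.4 min.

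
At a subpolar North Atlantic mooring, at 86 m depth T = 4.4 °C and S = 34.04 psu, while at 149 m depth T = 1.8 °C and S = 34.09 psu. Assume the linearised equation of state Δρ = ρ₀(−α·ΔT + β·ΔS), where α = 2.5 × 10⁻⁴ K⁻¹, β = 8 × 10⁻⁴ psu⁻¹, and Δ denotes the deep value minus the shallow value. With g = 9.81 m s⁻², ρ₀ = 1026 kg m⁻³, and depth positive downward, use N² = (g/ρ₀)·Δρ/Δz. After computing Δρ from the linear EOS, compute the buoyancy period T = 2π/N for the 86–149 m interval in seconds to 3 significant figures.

ΔT = -2.6 K, ΔS = +0.05 psu (deep − shallow).
Δρ/ρ₀ = −αΔT + βΔS = 6.50 × 10⁻⁴ + 4.00 × 10⁻⁵ = 6.90 × 10⁻⁴, so Δρ ≈ 0.7079 kg m⁻³.
N² = (g/ρ₀)·Δρ/Δz = g·(Δρ/ρ₀)/Δz = 9.81 × 6.90 × 10⁻⁴ / 63 = 1.0744 × 10⁻⁴ s⁻².
N = √(1.0744 × 10⁻⁴) = 0.010365 rad s⁻¹ → T = 2π/N = 606.19 s ≈ 606 s.

606 s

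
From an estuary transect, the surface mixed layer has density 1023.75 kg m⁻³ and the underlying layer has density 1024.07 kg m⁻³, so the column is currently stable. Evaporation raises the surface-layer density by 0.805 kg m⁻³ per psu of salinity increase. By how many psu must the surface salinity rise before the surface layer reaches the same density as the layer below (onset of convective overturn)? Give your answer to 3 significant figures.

Density deficit of the surface layer: 1024.07 − 1023.75 = 0.32 kg m⁻³.
Required change = 0.32 / 0.805 = 0.398 psu.

0.398 psu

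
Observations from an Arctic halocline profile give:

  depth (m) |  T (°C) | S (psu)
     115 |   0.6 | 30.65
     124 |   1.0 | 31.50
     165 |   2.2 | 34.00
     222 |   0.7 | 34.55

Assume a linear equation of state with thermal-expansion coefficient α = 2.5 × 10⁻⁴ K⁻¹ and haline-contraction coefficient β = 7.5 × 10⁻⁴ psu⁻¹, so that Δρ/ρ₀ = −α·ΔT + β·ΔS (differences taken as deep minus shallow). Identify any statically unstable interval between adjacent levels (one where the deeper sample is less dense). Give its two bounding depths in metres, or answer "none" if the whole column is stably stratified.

none

Evaluate Δρ/ρ₀ = −αΔT + βΔS across each adjacent pair:
  115–124 m: −αΔT+βΔS = −(2.5 × 10⁻⁴)(+0.4)+(7.5 × 10⁻⁴)(+0.85) = 5.4 × 10⁻⁴ → stable
  124–165 m: −αΔT+βΔS = −(2.5 × 10⁻⁴)(+1.2)+(7.5 × 10⁻⁴)(+2.50) = 1.6 × 10⁻³ → stable
  165–222 m: −αΔT+βΔS = −(2.5 × 10⁻⁴)(-1.5)+(7.5 × 10⁻⁴)(+0.55) = 7.9 × 10⁻⁴ → stable
Every interval has Δρ > 0: the column is stably stratified throughout.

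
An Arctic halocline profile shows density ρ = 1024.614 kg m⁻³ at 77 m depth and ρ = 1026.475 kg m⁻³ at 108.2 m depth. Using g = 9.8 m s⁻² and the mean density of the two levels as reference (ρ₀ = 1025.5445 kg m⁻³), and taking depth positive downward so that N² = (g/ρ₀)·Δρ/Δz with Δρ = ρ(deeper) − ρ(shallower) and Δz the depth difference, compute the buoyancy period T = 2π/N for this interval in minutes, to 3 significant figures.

Δρ = 1026.475 − 1024.614 = 1.861 kg m⁻³ over Δz = 108.2 − 77 = 31.2 m.
N² = (9.8/1025.5445) × (1.861/31.2) = 5.6998 × 10⁻⁴ s⁻².
N = √(5.6998 × 10⁻⁴) = 0.023874 rad s⁻¹, so T = 2π/N = 263.18 s = 4.3863 min ≈ 4.39 min.

4.39 min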